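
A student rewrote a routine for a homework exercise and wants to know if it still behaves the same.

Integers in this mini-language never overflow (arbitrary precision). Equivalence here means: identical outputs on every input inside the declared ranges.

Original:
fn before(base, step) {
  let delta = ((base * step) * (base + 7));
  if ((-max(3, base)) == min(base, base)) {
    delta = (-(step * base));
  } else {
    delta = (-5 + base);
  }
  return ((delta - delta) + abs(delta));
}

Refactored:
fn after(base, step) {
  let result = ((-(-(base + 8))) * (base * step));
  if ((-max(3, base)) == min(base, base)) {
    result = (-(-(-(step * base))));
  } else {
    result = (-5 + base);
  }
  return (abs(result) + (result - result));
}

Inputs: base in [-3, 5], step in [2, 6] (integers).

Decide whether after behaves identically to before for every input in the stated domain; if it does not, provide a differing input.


The suspicious edit (`7` became `8`) never changes the result for any input inside the declared domain.
As a probe, take base=5, step=3: before runs delta=180, then ((-max(3, base)) == min(base, base)) is false, then delta=0, then returns 0; after runs result=195, then ((-max(3, base)) == min(base, base)) is false, then result=0, then returns 0; both end at 0.
Sweeping the whole domain (45 inputs) finds no disagreement.
verdict: equivalent


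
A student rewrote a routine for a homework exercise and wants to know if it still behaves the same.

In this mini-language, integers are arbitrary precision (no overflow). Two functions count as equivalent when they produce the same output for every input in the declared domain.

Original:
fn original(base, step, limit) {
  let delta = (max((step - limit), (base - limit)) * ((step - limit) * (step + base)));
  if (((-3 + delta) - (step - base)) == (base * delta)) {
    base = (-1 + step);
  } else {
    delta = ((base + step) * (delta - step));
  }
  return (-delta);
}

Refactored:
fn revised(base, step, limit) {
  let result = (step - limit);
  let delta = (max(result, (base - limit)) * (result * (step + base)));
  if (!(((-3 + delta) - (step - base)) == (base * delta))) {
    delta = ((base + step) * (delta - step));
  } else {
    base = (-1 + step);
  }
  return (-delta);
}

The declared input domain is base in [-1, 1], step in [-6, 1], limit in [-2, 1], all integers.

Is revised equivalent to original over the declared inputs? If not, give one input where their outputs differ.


Comparing the listings, the differences include: statement counts differ, plus boolean connective usage differs, plus arithmetic usage differs, plus local variable names differ.
As a probe, take base=-1, step=1, limit=-2: original runs delta := 0 | (((-3 + delta) - (step - base)) == (base * delta)): false | delta := 0 | result 0; revised runs result := 3 | delta := 0 | (!(((-3 + delta) - (step - base)) == (base * delta))): true | delta := 0 | result 0; both end at 0.
An exhaustive pass over the 96 declared inputs shows identical outputs.
verdict: equivalent


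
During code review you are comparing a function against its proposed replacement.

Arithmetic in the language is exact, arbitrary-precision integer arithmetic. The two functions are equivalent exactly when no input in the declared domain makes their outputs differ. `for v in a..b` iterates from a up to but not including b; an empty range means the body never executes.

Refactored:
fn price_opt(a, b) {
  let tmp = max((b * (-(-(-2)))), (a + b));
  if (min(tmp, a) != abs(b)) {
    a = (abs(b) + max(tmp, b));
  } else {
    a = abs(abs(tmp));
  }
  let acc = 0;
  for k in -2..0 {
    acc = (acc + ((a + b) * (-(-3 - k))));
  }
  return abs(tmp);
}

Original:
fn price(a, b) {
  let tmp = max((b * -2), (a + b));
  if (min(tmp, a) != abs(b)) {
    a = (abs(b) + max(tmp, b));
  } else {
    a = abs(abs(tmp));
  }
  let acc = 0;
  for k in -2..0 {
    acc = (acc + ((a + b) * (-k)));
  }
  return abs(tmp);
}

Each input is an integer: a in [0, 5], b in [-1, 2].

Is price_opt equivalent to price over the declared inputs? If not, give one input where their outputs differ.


The two versions differ — the changes include arithmetic usage differs; also constant usage differs.
One worked example (a=0, b=-1) — price: tmp=2, then (min(tmp, a) != abs(b)) is true, then a=3, then acc=0, then (k=-2), then acc=4, then (k=-1), then acc=6, then returns 2; price_opt: tmp=2, then (min(tmp, a) != abs(b)) is true, then a=3, then acc=0, then (k=-2), then acc=2, then (k=-1), then acc=6, then returns 2; agreement on 2.
Checked all 24 inputs in the declared domain: the outputs agree on every one.
verdict: equivalent


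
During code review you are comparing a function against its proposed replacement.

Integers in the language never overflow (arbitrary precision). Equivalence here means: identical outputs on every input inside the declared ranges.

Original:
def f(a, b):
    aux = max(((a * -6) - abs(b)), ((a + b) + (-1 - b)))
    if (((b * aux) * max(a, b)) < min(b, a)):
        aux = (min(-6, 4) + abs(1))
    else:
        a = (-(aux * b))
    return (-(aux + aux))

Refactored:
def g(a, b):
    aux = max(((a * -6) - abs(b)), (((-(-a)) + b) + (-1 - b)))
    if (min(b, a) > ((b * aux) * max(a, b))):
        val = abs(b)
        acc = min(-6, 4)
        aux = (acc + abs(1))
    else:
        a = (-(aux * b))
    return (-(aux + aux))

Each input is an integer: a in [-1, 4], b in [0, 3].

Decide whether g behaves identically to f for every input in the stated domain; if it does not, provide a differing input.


Differences: min/max/abs usage differs; also statement counts differ; also comparison usage differs; also local variable names differ — yet all 24 inputs agree.
verdict: equivalent


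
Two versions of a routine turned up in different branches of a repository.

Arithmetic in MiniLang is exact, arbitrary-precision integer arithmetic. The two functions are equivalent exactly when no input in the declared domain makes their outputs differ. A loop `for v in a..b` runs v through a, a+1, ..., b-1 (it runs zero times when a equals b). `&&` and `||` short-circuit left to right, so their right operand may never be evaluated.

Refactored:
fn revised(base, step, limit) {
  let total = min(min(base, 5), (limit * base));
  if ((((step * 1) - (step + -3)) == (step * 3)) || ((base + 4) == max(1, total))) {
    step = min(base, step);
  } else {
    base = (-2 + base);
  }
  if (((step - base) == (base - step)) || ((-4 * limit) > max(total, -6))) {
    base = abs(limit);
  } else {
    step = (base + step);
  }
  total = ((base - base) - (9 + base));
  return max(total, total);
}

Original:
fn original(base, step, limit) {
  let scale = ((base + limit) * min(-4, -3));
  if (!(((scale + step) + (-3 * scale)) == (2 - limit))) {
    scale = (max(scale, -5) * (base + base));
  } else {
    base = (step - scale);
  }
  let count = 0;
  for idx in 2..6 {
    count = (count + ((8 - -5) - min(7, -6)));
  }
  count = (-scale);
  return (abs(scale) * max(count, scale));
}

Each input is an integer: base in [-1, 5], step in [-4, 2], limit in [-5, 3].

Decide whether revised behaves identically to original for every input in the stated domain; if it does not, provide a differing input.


Not equivalent: base=-1, step=-4, limit=-5 separates them (2304 vs -14).
original: scale=24, then (!(((scale + step) + (-3 * scale)) == (2 - limit))) is true, then scale=-48, then count=0, then (idx=2), then count=19, then (idx=3), then count=38, then (idx=4), then count=57, then (idx=5), then count=76, then count=48, then returns 2304
revised: total=-1, then ((((step * 1) - (step + -3)) == (step * 3)) || ((base + 4) == max(1, total))) is false, then base=-3, then (((step - base) == (base - step)) || ((-4 * limit) > max(total, -6))) is true, then base=5, then total=-14, then returns -14
verdict: not equivalent; witness: base=-1, step=-4, limit=-5


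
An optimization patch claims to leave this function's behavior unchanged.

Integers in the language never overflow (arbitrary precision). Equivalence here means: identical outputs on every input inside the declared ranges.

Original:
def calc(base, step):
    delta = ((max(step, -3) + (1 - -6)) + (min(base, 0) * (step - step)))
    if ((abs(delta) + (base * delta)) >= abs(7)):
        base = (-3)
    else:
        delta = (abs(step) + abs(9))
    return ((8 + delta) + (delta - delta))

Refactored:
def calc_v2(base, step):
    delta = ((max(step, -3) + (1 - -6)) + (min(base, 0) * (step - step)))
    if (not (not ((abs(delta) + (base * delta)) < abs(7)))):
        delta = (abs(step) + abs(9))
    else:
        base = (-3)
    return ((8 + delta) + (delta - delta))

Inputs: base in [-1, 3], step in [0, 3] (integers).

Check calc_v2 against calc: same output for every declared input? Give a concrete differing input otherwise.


Behavior is preserved: although comparison usage differs; and boolean connective usage differs, the outputs never diverge.
One worked example (base=3, step=3) — calc: delta := 10 | ((abs(delta) + (base * delta)) >= abs(7)): true | base := -3 | result 18; calc_v2: delta := 10 | (not (not ((abs(delta) + (base * delta)) < abs(7)))): false | base := -3 | result 18; agreement on 18.
Checked all 20 inputs in the declared domain: the outputs agree on every one.
verdict: equivalent


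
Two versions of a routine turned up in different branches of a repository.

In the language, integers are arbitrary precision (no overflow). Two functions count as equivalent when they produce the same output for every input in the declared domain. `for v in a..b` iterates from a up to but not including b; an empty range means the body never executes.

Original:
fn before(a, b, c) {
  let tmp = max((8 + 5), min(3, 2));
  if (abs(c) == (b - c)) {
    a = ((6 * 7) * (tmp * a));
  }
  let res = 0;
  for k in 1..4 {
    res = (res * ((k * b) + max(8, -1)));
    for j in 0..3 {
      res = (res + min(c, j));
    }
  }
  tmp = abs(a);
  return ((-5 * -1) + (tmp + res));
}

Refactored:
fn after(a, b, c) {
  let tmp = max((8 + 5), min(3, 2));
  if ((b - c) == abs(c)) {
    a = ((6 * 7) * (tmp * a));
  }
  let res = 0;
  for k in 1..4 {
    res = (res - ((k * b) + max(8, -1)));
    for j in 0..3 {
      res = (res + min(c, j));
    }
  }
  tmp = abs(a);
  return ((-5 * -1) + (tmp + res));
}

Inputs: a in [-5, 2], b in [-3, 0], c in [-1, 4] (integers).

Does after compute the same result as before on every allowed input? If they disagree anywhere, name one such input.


Take a=-5, b=-3, c=-1.
before: tmp becomes 13; next (abs(c) == (b - c)) evaluates to false; next res becomes 0; next at k=1:; next res becomes 0; next at j=0:; next res becomes -1; next at j=1:; next res becomes -2; next at j=2:; next res becomes -3; next at k=2:; next res becomes -6; next at j=0:; next res becomes -7; next at j=1:; next res becomes -8; next at j=2:; next res becomes -9; next at k=3:; next res becomes 9; next at j=0:; next res becomes 8; next at j=1:; next res becomes 7; next at j=2:; next res becomes 6; next tmp becomes 5; next final value 16
after: tmp becomes 13; next ((b - c) == abs(c)) evaluates to false; next res becomes 0; next at k=1:; next res becomes -5; next at j=0:; next res becomes -6; next at j=1:; next res becomes -7; next at j=2:; next res becomes -8; next at k=2:; next res becomes -10; next at j=0:; next res becomes -11; next at j=1:; next res becomes -12; next at j=2:; next res becomes -13; next at k=3:; next res becomes -12; next at j=0:; next res becomes -13; next at j=1:; next res becomes -14; next at j=2:; next res becomes -15; next tmp becomes 5; next final value -5
16 vs -5 — the two versions disagree here.
verdict: not equivalent; witness: a=-5, b=-3, c=-1


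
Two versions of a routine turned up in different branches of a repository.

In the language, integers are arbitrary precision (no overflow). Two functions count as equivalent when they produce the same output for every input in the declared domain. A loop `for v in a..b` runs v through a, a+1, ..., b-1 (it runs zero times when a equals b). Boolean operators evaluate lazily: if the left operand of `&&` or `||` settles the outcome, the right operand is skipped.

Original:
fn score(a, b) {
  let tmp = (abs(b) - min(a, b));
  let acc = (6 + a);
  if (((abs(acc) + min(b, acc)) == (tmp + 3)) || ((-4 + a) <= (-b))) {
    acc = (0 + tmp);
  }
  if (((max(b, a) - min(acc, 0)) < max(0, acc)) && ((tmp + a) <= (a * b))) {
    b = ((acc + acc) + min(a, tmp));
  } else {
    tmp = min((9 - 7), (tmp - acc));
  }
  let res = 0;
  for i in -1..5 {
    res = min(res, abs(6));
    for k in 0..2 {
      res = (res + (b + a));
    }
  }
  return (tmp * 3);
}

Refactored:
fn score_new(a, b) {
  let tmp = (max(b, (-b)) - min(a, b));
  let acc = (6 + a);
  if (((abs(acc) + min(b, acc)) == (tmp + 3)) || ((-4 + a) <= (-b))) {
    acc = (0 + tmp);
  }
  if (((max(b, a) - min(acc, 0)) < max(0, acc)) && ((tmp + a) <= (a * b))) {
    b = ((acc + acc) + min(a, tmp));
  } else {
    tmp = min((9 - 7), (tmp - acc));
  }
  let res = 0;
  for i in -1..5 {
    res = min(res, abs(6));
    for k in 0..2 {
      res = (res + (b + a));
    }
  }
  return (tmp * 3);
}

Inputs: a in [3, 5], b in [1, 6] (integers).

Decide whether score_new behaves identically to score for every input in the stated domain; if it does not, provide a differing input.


Equivalent — the differences include min/max/abs usage differs, yet no declared input distinguishes the two.
One worked example (a=3, b=2) — score: tmp becomes 0; next acc becomes 9; next (((abs(acc) + min(b, acc)) == (tmp + 3)) || ((-4 + a) <= (-b))) evaluates to false; next (((max(b, a) - min(acc, 0)) < max(0, acc)) && ((tmp + a) <= (a * b))) evaluates to true; next b becomes 18; next res becomes 0; next at i=-1:; next res becomes 0; next at k=0:; next res becomes 21; next at k=1:; next res becomes 42; next at i=0:; next res becomes 6; next at k=0:; next res becomes 27; next at k=1:; next res becomes 48; next at i=1:; next res becomes 6; next at k=0:; next res becomes 27; next at k=1:; next res becomes 48; next at i=2:; next res becomes 6; next at k=0:; next res becomes 27; next at k=1:; next res becomes 48; next at i=3:; next res becomes 6; next at k=0:; next res becomes 27; next at k=1:; next res becomes 48; next at i=4:; next res becomes 6; next at k=0:; next res becomes 27; next at k=1:; next res becomes 48; next final value 0; score_new: tmp becomes 0; next acc becomes 9; next (((abs(acc) + min(b, acc)) == (tmp + 3)) || ((-4 + a) <= (-b))) evaluates to false; next (((max(b, a) - min(acc, 0)) < max(0, acc)) && ((tmp + a) <= (a * b))) evaluates to true; next b becomes 18; next res becomes 0; next at i=-1:; next res becomes 0; next at k=0:; next res becomes 21; next at k=1:; next res becomes 42; next at i=0:; next res becomes 6; next at k=0:; next res becomes 27; next at k=1:; next res becomes 48; next at i=1:; next res becomes 6; next at k=0:; next res becomes 27; next at k=1:; next res becomes 48; next at i=2:; next res becomes 6; next at k=0:; next res becomes 27; next at k=1:; next res becomes 48; next at i=3:; next res becomes 6; next at k=0:; next res becomes 27; next at k=1:; next res becomes 48; next at i=4:; next res becomes 6; next at k=0:; next res becomes 27; next at k=1:; next res becomes 48; next final value 0; agreement on 0.
Every one of the 18 inputs gives matching results.
verdict: equivalent


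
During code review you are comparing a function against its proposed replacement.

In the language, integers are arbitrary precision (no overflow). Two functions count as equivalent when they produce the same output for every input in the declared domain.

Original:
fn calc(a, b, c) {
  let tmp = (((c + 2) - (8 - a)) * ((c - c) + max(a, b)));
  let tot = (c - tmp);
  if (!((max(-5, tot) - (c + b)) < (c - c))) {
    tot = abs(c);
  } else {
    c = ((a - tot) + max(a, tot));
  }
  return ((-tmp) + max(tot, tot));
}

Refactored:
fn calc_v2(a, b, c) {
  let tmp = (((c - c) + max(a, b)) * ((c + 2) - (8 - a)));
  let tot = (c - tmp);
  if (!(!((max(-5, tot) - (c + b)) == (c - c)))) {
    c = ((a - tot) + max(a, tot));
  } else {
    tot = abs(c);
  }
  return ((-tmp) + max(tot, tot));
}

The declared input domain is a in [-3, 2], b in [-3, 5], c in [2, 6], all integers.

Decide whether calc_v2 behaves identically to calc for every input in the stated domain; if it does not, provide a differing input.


At a=-3, b=-3, c=2: calc gives -40, calc_v2 gives -19.
verdict: not equivalent; witness: a=-3, b=-3, c=2


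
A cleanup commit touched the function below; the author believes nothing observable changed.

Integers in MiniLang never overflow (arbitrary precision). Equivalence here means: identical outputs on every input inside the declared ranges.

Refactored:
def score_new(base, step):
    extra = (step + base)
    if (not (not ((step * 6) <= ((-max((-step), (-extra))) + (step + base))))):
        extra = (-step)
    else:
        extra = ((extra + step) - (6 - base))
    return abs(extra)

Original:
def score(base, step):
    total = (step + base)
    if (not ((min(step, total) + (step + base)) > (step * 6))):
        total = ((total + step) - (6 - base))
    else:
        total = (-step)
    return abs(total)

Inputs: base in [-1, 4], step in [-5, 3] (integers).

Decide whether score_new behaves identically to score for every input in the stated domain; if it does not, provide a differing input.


Evaluate both at base=0, step=0.
score: total=0, then (not ((min(step, total) + (step + base)) > (step * 6))) is true, then total=-6, then returns 6
score_new: extra=0, then (not (not ((step * 6) <= ((-max((-step), (-extra))) + (step + base))))) is true, then extra=0, then returns 0
6 against 0: the behavior changed.
verdict: not equivalent; witness: base=0, step=0


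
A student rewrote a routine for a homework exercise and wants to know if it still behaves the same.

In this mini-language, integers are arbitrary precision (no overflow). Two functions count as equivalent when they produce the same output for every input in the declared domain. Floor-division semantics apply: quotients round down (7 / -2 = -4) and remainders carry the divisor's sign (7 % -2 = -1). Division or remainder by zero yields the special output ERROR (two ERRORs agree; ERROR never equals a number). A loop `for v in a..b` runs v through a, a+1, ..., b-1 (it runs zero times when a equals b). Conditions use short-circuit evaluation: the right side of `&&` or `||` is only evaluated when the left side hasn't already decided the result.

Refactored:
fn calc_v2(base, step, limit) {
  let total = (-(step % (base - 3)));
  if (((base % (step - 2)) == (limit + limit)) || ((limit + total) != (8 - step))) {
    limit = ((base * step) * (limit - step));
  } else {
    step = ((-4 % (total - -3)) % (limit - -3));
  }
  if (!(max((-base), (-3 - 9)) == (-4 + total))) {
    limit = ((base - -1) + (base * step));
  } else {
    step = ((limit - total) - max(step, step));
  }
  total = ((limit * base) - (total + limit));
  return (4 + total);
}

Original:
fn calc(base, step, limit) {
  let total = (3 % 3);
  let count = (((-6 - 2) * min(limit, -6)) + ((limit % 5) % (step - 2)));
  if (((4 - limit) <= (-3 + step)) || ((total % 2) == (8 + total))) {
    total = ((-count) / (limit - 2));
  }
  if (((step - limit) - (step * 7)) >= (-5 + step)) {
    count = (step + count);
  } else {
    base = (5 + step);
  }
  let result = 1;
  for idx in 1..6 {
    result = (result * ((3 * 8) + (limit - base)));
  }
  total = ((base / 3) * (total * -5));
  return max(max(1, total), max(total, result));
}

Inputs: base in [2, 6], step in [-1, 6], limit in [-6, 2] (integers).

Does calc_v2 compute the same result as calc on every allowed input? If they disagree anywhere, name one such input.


Take base=2, step=-1, limit=-6.
calc: total = 0; count = 46; (((4 - limit) <= (-3 + step)) || ((total % 2) == (8 + total))) -> false; (((step - limit) - (step * 7)) >= (-5 + step)) -> true; count = 45; result = 1; [idx=1]; result = 16; [idx=2]; result = 256; [idx=3]; result = 4096; [idx=4]; result = 65536; [idx=5]; result = 1048576; total = 0; return 1048576
calc_v2: total = 0; (((base % (step - 2)) == (limit + limit)) || ((limit + total) != (8 - step))) -> true; limit = 10; (!(max((-base), (-3 - 9)) == (-4 + total))) -> true; limit = 1; total = 1; return 5
1048576 != 5, so the rewrite changes behavior.
verdict: not equivalent; witness: base=2, step=-1, limit=-6


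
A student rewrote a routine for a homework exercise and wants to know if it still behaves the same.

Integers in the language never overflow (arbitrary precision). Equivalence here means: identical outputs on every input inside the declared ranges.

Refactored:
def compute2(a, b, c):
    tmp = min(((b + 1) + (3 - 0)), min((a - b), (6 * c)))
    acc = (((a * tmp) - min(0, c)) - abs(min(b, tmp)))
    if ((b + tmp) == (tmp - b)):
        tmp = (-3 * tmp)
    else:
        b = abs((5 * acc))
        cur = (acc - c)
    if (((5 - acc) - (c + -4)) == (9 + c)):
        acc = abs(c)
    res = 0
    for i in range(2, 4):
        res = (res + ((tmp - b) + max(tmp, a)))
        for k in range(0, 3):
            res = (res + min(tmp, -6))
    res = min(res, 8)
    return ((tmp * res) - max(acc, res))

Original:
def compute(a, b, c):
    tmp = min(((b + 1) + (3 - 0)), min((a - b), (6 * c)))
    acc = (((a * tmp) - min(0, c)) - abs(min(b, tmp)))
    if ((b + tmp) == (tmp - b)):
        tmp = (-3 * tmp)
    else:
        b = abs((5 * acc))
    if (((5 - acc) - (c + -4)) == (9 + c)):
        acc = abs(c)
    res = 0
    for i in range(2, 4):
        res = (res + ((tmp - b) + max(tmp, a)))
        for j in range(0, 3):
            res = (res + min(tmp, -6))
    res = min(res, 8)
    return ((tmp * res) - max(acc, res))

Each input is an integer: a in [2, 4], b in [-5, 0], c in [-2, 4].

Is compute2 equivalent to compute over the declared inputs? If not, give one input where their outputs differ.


Reading the diff, among the changes: statement counts differ, plus arithmetic usage differs, plus local variable names differ.
One worked example (a=4, b=-4, c=-2) — compute: tmp := -12 | acc := -58 | ((b + tmp) == (tmp - b)): false | b := 290 | (((5 - acc) - (c + -4)) == (9 + c)): false | res := 0 | iter i=2: | res := -298 | iter j=0: | res := -310 | iter j=1: | res := -322 | iter j=2: | res := -334 | iter i=3: | res := -632 | iter j=0: | res := -644 | iter j=1: | res := -656 | iter j=2: | res := -668 | res := -668 | result 8074; compute2: tmp := -12 | acc := -58 | ((b + tmp) == (tmp - b)): false | b := 290 | cur := -56 | (((5 - acc) - (c + -4)) == (9 + c)): false | res := 0 | iter i=2: | res := -298 | iter k=0: | res := -310 | iter k=1: | res := -322 | iter k=2: | res := -334 | iter i=3: | res := -632 | iter k=0: | res := -644 | iter k=1: | res := -656 | iter k=2: | res := -668 | res := -668 | result 8074; agreement on 8074.
Sweeping the whole domain (126 inputs) finds no disagreement.
verdict: equivalent


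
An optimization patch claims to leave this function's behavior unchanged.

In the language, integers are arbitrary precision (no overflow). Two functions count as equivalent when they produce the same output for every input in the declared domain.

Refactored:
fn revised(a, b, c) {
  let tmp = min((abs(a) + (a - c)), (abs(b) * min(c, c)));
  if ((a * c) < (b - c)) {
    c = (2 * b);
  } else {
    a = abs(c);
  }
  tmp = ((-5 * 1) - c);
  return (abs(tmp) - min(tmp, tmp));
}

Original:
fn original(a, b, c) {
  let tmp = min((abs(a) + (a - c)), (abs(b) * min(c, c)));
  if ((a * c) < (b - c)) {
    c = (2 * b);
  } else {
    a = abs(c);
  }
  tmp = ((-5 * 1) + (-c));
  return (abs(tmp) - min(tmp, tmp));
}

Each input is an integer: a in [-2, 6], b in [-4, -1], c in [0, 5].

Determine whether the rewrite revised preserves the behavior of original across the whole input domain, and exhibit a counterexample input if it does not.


The two versions differ — the changes include arithmetic usage differs.
As a probe, take a=-1, b=-1, c=4: original runs tmp := -4 | ((a * c) < (b - c)): false | a := 4 | tmp := -9 | result 18; revised runs tmp := -4 | ((a * c) < (b - c)): false | a := 4 | tmp := -9 | result 18; both end at 18.
Checked all 216 inputs in the declared domain: the outputs agree on every one.
verdict: equivalent


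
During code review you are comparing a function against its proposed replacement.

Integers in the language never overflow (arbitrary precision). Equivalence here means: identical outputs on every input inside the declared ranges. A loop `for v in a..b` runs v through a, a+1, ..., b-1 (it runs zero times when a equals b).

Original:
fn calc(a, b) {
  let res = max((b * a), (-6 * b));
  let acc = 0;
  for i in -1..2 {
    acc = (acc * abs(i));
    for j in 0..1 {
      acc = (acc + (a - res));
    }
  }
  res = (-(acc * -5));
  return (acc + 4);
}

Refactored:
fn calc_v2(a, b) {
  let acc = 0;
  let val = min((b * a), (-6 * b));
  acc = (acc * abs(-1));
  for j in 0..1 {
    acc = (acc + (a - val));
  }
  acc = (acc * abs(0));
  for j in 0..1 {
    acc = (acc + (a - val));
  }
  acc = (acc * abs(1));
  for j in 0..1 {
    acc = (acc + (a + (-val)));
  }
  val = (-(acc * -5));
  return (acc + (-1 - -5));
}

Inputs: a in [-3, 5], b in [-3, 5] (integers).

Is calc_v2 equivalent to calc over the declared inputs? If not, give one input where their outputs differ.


The rewrite breaks on a=-3, b=-3, where the results are -38 and -20.
calc: res becomes 18; next acc becomes 0; next at i=-1:; next acc becomes 0; next at j=0:; next acc becomes -21; next at i=0:; next acc becomes 0; next at j=0:; next acc becomes -21; next at i=1:; next acc becomes -21; next at j=0:; next acc becomes -42; next res becomes -210; next final value -38
calc_v2: acc becomes 0; next val becomes 9; next acc becomes 0; next at j=0:; next acc becomes -12; next acc becomes 0; next at j=0:; next acc becomes -12; next acc becomes -12; next at j=0:; next acc becomes -24; next val becomes -120; next final value -20
verdict: not equivalent; witness: a=-3, b=-3


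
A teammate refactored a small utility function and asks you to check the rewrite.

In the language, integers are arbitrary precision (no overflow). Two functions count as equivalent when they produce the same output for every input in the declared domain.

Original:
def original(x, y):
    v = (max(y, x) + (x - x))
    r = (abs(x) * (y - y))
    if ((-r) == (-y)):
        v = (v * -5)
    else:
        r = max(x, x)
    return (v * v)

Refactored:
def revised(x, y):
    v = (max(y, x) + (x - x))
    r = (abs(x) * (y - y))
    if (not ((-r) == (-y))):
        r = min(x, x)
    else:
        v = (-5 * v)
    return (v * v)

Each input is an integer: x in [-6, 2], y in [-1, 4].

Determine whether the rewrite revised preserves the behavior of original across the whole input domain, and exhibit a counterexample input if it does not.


Equivalent. Although `max(x, x)` became `min(x, x)`, no input in the stated domain can expose it.
Every one of the 54 inputs gives matching results.
One worked example (x=0, y=1) — original: v becomes 1; next r becomes 0; next ((-r) == (-y)) evaluates to false; next r becomes 0; next final value 1; revised: v becomes 1; next r becomes 0; next (not ((-r) == (-y))) evaluates to true; next r becomes 0; next final value 1; agreement on 1.
verdict: equivalent


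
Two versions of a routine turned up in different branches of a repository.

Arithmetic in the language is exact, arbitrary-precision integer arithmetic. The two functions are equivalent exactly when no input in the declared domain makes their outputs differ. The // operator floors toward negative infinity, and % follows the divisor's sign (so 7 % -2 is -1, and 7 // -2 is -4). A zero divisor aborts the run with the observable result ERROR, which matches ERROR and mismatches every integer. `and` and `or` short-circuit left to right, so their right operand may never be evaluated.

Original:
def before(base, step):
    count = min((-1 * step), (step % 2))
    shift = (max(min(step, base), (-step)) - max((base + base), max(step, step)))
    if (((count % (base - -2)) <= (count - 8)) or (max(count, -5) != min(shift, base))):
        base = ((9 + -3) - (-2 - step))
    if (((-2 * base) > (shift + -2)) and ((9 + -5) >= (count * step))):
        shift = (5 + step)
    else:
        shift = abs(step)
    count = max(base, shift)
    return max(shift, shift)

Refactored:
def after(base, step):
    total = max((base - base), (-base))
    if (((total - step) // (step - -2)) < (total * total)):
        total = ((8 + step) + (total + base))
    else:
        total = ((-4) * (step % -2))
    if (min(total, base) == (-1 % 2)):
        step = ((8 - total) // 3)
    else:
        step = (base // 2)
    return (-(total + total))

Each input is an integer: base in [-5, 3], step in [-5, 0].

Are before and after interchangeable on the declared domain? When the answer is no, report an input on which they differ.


There is a counterexample at base=-5, step=-5: 5 on one side, -6 on the other.
before: count=1, then shift=10, then (((count % (base - -2)) <= (count - 8)) or (max(count, -5) != min(shift, base))) is true, then base=3, then (((-2 * base) > (shift + -2)) and ((9 + -5) >= (count * step))) is false, then shift=5, then count=5, then returns 5
after: total=5, then (((total - step) // (step - -2)) < (total * total)) is true, then total=3, then (min(total, base) == (-1 % 2)) is false, then step=-3, then returns -6
verdict: not equivalent; witness: base=-5, step=-5


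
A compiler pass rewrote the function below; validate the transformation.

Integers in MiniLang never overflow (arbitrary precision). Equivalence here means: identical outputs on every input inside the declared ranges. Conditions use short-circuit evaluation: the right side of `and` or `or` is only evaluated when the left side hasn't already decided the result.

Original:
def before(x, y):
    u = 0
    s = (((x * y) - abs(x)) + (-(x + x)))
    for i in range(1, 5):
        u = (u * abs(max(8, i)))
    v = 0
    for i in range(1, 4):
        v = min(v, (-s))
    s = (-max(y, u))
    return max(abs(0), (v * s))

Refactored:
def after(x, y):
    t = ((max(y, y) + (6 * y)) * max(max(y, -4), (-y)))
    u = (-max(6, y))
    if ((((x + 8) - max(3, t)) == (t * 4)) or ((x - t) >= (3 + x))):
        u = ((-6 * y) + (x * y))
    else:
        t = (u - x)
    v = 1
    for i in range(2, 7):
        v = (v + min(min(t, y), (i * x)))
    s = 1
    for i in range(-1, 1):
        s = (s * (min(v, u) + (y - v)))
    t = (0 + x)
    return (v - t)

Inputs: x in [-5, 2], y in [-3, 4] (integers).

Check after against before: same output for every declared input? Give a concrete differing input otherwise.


Run the pair on x=-5, y=-3.
before: u becomes 0; next s becomes 20; next at i=1:; next u becomes 0; next at i=2:; next u becomes 0; next at i=3:; next u becomes 0; next at i=4:; next u becomes 0; next v becomes 0; next at i=1:; next v becomes -20; next at i=2:; next v becomes -20; next at i=3:; next v becomes -20; next s becomes 0; next final value 0
after: t becomes -63; next u becomes -6; next ((((x + 8) - max(3, t)) == (t * 4)) or ((x - t) >= (3 + x))) evaluates to true; next u becomes 33; next v becomes 1; next at i=2:; next v becomes -62; next at i=3:; next v becomes -125; next at i=4:; next v becomes -188; next at i=5:; next v becomes -251; next at i=6:; next v becomes -314; next s becomes 1; next at i=-1:; next s becomes -3; next at i=0:; next s becomes 9; next t becomes -5; next final value -309
0 != -309, so the rewrite changes behavior.
verdict: not equivalent; witness: x=-5, y=-3


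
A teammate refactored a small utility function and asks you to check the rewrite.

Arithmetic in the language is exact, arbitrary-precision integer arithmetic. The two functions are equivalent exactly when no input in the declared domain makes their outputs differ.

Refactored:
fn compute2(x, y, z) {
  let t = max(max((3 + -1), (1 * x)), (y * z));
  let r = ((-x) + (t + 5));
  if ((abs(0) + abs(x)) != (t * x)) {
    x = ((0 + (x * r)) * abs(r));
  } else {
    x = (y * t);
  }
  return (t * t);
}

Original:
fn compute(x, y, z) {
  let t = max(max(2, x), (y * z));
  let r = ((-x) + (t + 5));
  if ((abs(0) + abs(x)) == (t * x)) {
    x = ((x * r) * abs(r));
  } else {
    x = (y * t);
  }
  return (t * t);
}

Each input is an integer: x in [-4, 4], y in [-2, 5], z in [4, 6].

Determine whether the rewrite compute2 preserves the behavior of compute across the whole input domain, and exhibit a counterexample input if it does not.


The suspicious edit (`((abs(0) + abs(x)) == (t * x))` became `((abs(0) + abs(x)) != (t * x))`) never changes the result for any input inside the declared domain.
As a probe, take x=3, y=0, z=5: compute runs t=3, then r=5, then ((abs(0) + abs(x)) == (t * x)) is false, then x=0, then returns 9; compute2 runs t=3, then r=5, then ((abs(0) + abs(x)) != (t * x)) is true, then x=75, then returns 9; both end at 9.
Sweeping the whole domain (216 inputs) finds no disagreement.
verdict: equivalent


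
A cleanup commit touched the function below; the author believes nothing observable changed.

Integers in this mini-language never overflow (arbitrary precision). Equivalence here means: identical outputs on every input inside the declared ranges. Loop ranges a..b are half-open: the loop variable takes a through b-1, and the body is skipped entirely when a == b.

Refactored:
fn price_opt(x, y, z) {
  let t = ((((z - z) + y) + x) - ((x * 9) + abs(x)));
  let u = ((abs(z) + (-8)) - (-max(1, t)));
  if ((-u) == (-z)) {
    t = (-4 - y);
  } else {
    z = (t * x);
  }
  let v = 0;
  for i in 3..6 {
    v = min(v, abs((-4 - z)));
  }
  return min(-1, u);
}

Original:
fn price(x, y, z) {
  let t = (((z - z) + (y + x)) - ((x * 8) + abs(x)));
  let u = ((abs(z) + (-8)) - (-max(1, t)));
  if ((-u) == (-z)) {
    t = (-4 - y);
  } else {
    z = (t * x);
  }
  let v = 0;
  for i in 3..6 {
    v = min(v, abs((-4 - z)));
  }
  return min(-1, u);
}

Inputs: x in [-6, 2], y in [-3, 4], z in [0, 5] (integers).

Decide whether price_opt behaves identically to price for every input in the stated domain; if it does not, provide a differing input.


The rewrite breaks on x=-1, y=-3, z=0, where the results are -5 and -4.
price: t = 3; u = -5; ((-u) == (-z)) -> false; z = -3; v = 0; [i=3]; v = 0; [i=4]; v = 0; [i=5]; v = 0; return -5
price_opt: t = 4; u = -4; ((-u) == (-z)) -> false; z = -4; v = 0; [i=3]; v = 0; [i=4]; v = 0; [i=5]; v = 0; return -4
verdict: not equivalent; witness: x=-1, y=-3, z=0


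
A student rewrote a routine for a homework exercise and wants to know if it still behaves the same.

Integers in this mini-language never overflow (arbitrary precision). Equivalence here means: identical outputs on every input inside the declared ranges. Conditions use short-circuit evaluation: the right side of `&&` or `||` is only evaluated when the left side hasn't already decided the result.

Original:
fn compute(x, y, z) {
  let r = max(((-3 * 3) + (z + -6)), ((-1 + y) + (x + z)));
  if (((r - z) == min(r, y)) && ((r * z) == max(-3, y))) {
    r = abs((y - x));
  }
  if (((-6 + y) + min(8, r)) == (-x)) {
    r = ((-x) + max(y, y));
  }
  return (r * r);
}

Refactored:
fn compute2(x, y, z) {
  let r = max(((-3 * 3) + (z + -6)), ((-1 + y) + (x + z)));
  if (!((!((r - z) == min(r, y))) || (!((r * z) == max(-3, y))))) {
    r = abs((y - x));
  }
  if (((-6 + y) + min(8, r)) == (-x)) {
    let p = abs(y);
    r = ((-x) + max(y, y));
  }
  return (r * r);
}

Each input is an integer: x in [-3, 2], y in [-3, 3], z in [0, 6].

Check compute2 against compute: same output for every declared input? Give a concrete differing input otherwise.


Differences: min/max/abs usage differs, plus statement counts differ, plus boolean connective usage differs, plus local variable names differ — yet all 294 inputs agree.
verdict: equivalent


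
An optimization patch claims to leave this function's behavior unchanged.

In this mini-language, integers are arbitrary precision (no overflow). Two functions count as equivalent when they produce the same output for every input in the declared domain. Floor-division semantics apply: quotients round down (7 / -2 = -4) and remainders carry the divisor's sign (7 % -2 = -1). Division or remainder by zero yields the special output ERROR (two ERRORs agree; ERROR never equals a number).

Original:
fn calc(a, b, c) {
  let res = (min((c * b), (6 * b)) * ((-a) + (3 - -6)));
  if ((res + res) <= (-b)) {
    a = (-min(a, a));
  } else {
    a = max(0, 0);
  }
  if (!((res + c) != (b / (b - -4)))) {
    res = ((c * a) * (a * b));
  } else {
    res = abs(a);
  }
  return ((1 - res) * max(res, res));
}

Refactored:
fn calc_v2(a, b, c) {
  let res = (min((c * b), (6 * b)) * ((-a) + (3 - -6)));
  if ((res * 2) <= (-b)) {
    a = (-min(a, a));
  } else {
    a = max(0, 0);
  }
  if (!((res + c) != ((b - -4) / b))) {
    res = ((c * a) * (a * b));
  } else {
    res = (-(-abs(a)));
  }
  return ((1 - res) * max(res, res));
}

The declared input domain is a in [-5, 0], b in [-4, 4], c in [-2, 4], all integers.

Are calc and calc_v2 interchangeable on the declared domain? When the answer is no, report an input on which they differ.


Take a=-5, b=-4, c=-2.
calc: res = -336; ((res + res) <= (-b)) -> true; a = 5; division by zero -> ERROR
calc_v2: res = -336; ((res * 2) <= (-b)) -> true; a = 5; (!((res + c) != ((b - -4) / b))) -> false; res = 5; return -20
ERROR and -20 differ, so these are not the same function on this domain.
verdict: not equivalent; witness: a=-5, b=-4, c=-2


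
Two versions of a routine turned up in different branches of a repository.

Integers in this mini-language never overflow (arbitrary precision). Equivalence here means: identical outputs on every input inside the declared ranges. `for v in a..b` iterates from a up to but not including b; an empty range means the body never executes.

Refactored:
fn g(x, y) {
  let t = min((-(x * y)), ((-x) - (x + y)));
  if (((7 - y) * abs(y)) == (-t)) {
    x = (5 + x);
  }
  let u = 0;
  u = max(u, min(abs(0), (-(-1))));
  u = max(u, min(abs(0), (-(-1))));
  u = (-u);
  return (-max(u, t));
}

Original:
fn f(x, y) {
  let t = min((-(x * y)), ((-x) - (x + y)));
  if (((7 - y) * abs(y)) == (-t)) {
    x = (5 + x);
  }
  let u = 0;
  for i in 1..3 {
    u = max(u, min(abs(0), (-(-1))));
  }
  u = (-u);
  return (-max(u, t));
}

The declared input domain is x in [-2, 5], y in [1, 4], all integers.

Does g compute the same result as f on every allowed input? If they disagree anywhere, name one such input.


Side by side, the visible changes include: loop structure differs, min/max/abs usage differs, constant usage differs, local variable names differ.
As a probe, take x=-2, y=3: f runs t = 1; (((7 - y) * abs(y)) == (-t)) -> false; u = 0; [i=1]; u = 0; [i=2]; u = 0; u = 0; return -1; g runs t = 1; (((7 - y) * abs(y)) == (-t)) -> false; u = 0; u = 0; u = 0; u = 0; return -1; both end at -1.
Sweeping the whole domain (32 inputs) finds no disagreement.
verdict: equivalent


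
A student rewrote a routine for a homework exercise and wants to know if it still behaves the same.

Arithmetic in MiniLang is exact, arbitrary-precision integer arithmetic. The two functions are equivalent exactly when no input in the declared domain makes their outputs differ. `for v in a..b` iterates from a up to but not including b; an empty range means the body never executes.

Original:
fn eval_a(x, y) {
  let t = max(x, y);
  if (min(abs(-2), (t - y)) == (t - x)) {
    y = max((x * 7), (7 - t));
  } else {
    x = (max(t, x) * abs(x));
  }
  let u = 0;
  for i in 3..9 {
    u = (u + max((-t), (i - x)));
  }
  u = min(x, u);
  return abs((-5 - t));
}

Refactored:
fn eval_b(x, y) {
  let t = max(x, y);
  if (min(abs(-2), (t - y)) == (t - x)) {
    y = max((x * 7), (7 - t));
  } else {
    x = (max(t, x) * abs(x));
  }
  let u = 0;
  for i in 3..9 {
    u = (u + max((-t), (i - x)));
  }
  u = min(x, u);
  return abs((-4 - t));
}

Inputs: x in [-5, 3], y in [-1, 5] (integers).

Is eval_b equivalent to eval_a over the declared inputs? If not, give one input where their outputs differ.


These are not equivalent — on x=-5, y=-1 the outputs split (4 vs 3).
eval_a: t = -1; (min(abs(-2), (t - y)) == (t - x)) -> false; x = -5; u = 0; [i=3]; u = 8; [i=4]; u = 17; [i=5]; u = 27; [i=6]; u = 38; [i=7]; u = 50; [i=8]; u = 63; u = -5; return 4
eval_b: t = -1; (min(abs(-2), (t - y)) == (t - x)) -> false; x = -5; u = 0; [i=3]; u = 8; [i=4]; u = 17; [i=5]; u = 27; [i=6]; u = 38; [i=7]; u = 50; [i=8]; u = 63; u = -5; return 3
verdict: not equivalent; witness: x=-5, y=-1
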